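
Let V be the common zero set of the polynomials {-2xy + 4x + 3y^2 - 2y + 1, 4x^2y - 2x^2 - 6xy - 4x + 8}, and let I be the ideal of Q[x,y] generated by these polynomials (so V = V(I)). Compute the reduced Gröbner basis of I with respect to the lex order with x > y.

G = {x + 1/3y^4 - 5/18y^3 + 19/27y^2 - 5/54y - 11/27, y^5 - 17/6y^4 + 34/9y^3 - 11/3y + 71/18}

f_1 = -2xy + 4x + 3y^2 - 2y + 1, LT = xy.
f_2 = 4x^2y - 2x^2 - 6xy - 4x + 8, LT = x^2y.

S(f_1,f_2): lcm = x^2y. S = -3/2x^2 - 3/2xy^2 + 5/2xy + 1/2x - 2.
  reduce S modulo (f_1, f_2):
  remainder -3/2x^2 - 1/2x - 9/4y^3 + 3/4y^2 - 1/4y - 9/4 ≠ 0; add g_3 = -3/2x^2 - 1/2x - 9/4y^3 + 3/4y^2 - 1/4y - 9/4 to the basis.

S(f_1,g_3): lcm = x^2y. S = -2x^2 - 3/2xy^2 + 2/3xy - 1/2x - 3/2y^4 + 1/2y^3 - 1/6y^2 - 3/2y.
  reduce S modulo (f_1, f_2, g_3):
  remainder -9/2x - 3/2y^4 + 5/4y^3 - 19/6y^2 + 5/12y + 11/6 ≠ 0; add g_4 = -9/2x - 3/2y^4 + 5/4y^3 - 19/6y^2 + 5/12y + 11/6 to the basis.

S(f_1,g_4): lcm = xy. S = -2x - 1/3y^5 + 5/18y^4 - 19/27y^3 - 38/27y^2 + 38/27y - 1/2.
  reduce S modulo (f_1, f_2, g_3, g_4):
  remainder -1/3y^5 + 17/18y^4 - 34/27y^3 + 11/9y - 71/54 ≠ 0; add g_5 = -1/3y^5 + 17/18y^4 - 34/27y^3 + 11/9y - 71/54 to the basis.

The other S-polynomials (S(f_2,g_3), S(f_2,g_4), S(g_3,g_4), S(f_1,g_5), S(f_2,g_5), S(g_3,g_5), S(g_4,g_5)) all reduce to 0 modulo the current basis, so we have a Gröbner basis.
Inter-reduce: drop elements whose leading term is divisible by another's, tail-reduce, and make monic.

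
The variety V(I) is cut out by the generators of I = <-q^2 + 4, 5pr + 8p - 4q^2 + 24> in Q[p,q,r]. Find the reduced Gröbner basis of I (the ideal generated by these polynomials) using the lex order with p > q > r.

G = {pr + 8/5p + 8/5, q^2 - 4}

The reduced Gröbner basis is the canonical form of the ideal for this ordering.

f_1 = -q^2 + 4, LT = q^2.
f_2 = 5pr + 8p - 4q^2 + 24, LT = pr.

The S-polynomials (S(f_1,f_2)) all reduce to 0 modulo the current basis, so we have a Gröbner basis.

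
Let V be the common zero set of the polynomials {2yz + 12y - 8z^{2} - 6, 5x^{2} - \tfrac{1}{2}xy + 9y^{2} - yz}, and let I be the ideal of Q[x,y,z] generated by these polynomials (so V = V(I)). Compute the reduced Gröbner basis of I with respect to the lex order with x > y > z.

Buchberger's algorithm terminates because the ascending chain of leading-term ideals stabilizes.

f_1 = 2yz + 12y - 8z^{2} - 6, LT = yz.
f_2 = 5x^{2} - \tfrac{1}{2}xy + 9y^{2} - yz, LT = x^{2}.

The S-polynomials (S(f_1,f_2)) all reduce to 0 modulo the current basis, so we have a Gröbner basis.

G = {x^{2} - \tfrac{1}{10}xy + \tfrac{9}{5}y^{2} + \tfrac{6}{5}y - \tfrac{4}{5}z^{2} - \tfrac{3}{5}, yz + 6y - 4z^{2} - 3}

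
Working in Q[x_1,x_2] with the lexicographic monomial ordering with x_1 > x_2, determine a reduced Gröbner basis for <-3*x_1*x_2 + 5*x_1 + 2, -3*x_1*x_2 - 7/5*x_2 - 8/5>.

G = {x_1 + 7/25*x_2 + 18/25, x_2**2 + 19/21*x_2 - 40/21}

f_1 = -3*x_1*x_2 + 5*x_1 + 2, LT = x_1*x_2.
f_2 = -3*x_1*x_2 - 7/5*x_2 - 8/5, LT = x_1*x_2.

S(f_1,f_2): lcm = x_1*x_2. S = -5/3*x_1 - 7/15*x_2 - 6/5.
  leading term x_1: no divisor's leading term divides it; move -5/3*x_1 to the remainder.
  leading term x_2: no divisor's leading term divides it; move -7/15*x_2 to the remainder.
  leading term 1: no divisor's leading term divides it; move -6/5 to the remainder.
  remainder -5/3*x_1 - 7/15*x_2 - 6/5 ≠ 0; add g_3 = -5/3*x_1 - 7/15*x_2 - 6/5 to the basis.

S(f_1,g_3): lcm = x_1*x_2. S = -5/3*x_1 - 7/25*x_2**2 - 18/25*x_2 - 2/3.
  leading term x_1: subtract (1)·g_3 from -5/3*x_1 - 7/25*x_2**2 - 18/25*x_2 - 2/3 → -7/25*x_2**2 - 19/75*x_2 + 8/15
  leading term x_2**2: no divisor's leading term divides it; move -7/25*x_2**2 to the remainder.
  leading term x_2: no divisor's leading term divides it; move -19/75*x_2 to the remainder.
  leading term 1: no divisor's leading term divides it; move 8/15 to the remainder.
  remainder -7/25*x_2**2 - 19/75*x_2 + 8/15 ≠ 0; add g_4 = -7/25*x_2**2 - 19/75*x_2 + 8/15 to the basis.

The other S-polynomials (S(f_2,g_3), S(f_1,g_4), S(f_2,g_4), S(g_3,g_4)) all reduce to 0 modulo the current basis, so we have a Gröbner basis.
Inter-reduce: drop elements whose leading term is divisible by another's, tail-reduce, and make monic.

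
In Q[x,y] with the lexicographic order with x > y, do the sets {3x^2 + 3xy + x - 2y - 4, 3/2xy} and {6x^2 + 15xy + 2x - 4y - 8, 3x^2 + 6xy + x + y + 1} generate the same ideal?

For a fixed monomial order, each ideal has a unique reduced Gröbner basis; comparing bases decides equality.
Buchberger on the first generating set:
f_1 = 3x^2 + 3xy + x - 2y - 4, LT = x^2.
f_2 = 3/2xy, LT = xy.

S(f_1,f_2): lcm = x^2y. S = xy^2 + 1/3xy - 2/3y^2 - 4/3y.
  leading term xy^2: subtract (2/3y)·f_2 from xy^2 + 1/3xy - 2/3y^2 - 4/3y → 1/3xy - 2/3y^2 - 4/3y
  leading term xy: subtract (2/9)·f_2 from 1/3xy - 2/3y^2 - 4/3y → -2/3y^2 - 4/3y
  leading term y^2: no divisor's leading term divides it; move -2/3y^2 to the remainder.
  leading term y: no divisor's leading term divides it; move -4/3y to the remainder.
  remainder -2/3y^2 - 4/3y ≠ 0; add g_3 = -2/3y^2 - 4/3y to the basis.

The other S-polynomials (S(f_1,g_3), S(f_2,g_3)) all reduce to 0 modulo the current basis, so we have a Gröbner basis.
Inter-reduce: drop elements whose leading term is divisible by another's, tail-reduce, and make monic.
Reduced Gröbner basis: {x^2 + 1/3x - 2/3y - 4/3, xy, y^2 + 2y}.

Buchberger on the second generating set:
h_1 = 6x^2 + 15xy + 2x - 4y - 8, LT = x^2.
h_2 = 3x^2 + 6xy + x + y + 1, LT = x^2.

S(h_1,h_2): lcm = x^2. S = 1/2xy - y - 5/3.
  leading term xy: no divisor's leading term divides it; move 1/2xy to the remainder.
  leading term y: no divisor's leading term divides it; move -y to the remainder.
  leading term 1: no divisor's leading term divides it; move -5/3 to the remainder.
  remainder 1/2xy - y - 5/3 ≠ 0; add k_3 = 1/2xy - y - 5/3 to the basis.

S(h_1,k_3): lcm = x^2y. S = 5/2xy^2 + 7/3xy + 10/3x - 2/3y^2 - 4/3y.
  leading term xy^2: subtract (5y)·k_3 from 5/2xy^2 + 7/3xy + 10/3x - 2/3y^2 - 4/3y → 7/3xy + 10/3x + 13/3y^2 + 7y
  leading term xy: subtract (14/3)·k_3 from 7/3xy + 10/3x + 13/3y^2 + 7y → 10/3x + 13/3y^2 + 35/3y + 70/9
  leading term x: no divisor's leading term divides it; move 10/3x to the remainder.
  leading term y^2: no divisor's leading term divides it; move 13/3y^2 to the remainder.
  leading term y: no divisor's leading term divides it; move 35/3y to the remainder.
  leading term 1: no divisor's leading term divides it; move 70/9 to the remainder.
  remainder 10/3x + 13/3y^2 + 35/3y + 70/9 ≠ 0; add k_4 = 10/3x + 13/3y^2 + 35/3y + 70/9 to the basis.

S(k_3,k_4): lcm = xy. S = -13/10y^3 - 7/2y^2 - 13/3y - 10/3.
  leading term y^3: no divisor's leading term divides it; move -13/10y^3 to the remainder.
  leading term y^2: no divisor's leading term divides it; move -7/2y^2 to the remainder.
  leading term y: no divisor's leading term divides it; move -13/3y to the remainder.
  leading term 1: no divisor's leading term divides it; move -10/3 to the remainder.
  remainder -13/10y^3 - 7/2y^2 - 13/3y - 10/3 ≠ 0; add k_5 = -13/10y^3 - 7/2y^2 - 13/3y - 10/3 to the basis.

The other S-polynomials (S(h_2,k_3), S(h_1,k_4), S(h_2,k_4), S(h_1,k_5), S(h_2,k_5), S(k_3,k_5), S(k_4,k_5)) all reduce to 0 modulo the current basis, so we have a Gröbner basis.
Inter-reduce: drop elements whose leading term is divisible by another's, tail-reduce, and make monic.
Reduced Gröbner basis: {x + 13/10y^2 + 7/2y + 7/3, y^3 + 35/13y^2 + 10/3y + 100/39}.

These differ, so the ideals are not equal.
The choice of monomial ordering does not affect the verdict — as long as both bases are computed under the same ordering, their equality decides ideal equality.

No, the ideals differ.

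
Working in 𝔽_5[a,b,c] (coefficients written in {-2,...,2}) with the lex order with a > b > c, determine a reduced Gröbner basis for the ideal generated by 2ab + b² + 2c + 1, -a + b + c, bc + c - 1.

G = {a + c - 1, b + 2c - 1, c² - c - 2}

f_1 = 2ab + b² + 2c + 1, LT = ab.
f_2 = -a + b + c, LT = a.
f_3 = bc + c - 1, LT = bc.

S(f_1,f_2): lcm = ab. S = -b² + bc + c - 2.
  leading term b²: no divisor's leading term divides it; move -b² to the remainder.
  leading term bc: subtract (1)·f_3 from bc + c - 2 → -1
  leading term 1: no divisor's leading term divides it; move -1 to the remainder.
  remainder -b² - 1 ≠ 0; add g_4 = -b² - 1 to the basis.

S(f_1,f_3): lcm = abc. S = -ac + a - 2b²c + c² - 2c.
  leading term ac: subtract (c)·f_2 from -ac + a - 2b²c + c² - 2c → a - 2b²c - bc - 2c
  leading term a: subtract (-1)·f_2 from a - 2b²c - bc - 2c → -2b²c - bc + b - c
  leading term b²c: subtract (-2b)·f_3 from -2b²c - bc + b - c → bc - b - c
  leading term bc: subtract (1)·f_3 from bc - b - c → -b - 2c + 1
  leading term b: no divisor's leading term divides it; move -b to the remainder.
  leading term c: no divisor's leading term divides it; move -2c to the remainder.
  leading term 1: no divisor's leading term divides it; move 1 to the remainder.
  remainder -b - 2c + 1 ≠ 0; add g_5 = -b - 2c + 1 to the basis.

S(f_1,g_5): lcm = ab. S = -2ac + a - 2b² + c - 2.
  leading term ac: subtract (2c)·f_2 from -2ac + a - 2b² + c - 2 → a - 2b² - 2bc - 2c² + c - 2
  leading term a: subtract (-1)·f_2 from a - 2b² - 2bc - 2c² + c - 2 → -2b² - 2bc + b - 2c² + 2c - 2
  leading term b²: subtract (2)·g_4 from -2b² - 2bc + b - 2c² + 2c - 2 → -2bc + b - 2c² + 2c
  leading term bc: subtract (-2)·f_3 from -2bc + b - 2c² + 2c → b - 2c² - c - 2
  leading term b: subtract (-1)·g_5 from b - 2c² - c - 2 → -2c² + 2c - 1
  leading term c²: no divisor's leading term divides it; move -2c² to the remainder.
  leading term c: no divisor's leading term divides it; move 2c to the remainder.
  leading term 1: no divisor's leading term divides it; move -1 to the remainder.
  remainder -2c² + 2c - 1 ≠ 0; add g_6 = -2c² + 2c - 1 to the basis.

The other S-polynomials (S(f_2,f_3), S(f_1,g_4), S(f_2,g_4), S(f_3,g_4), S(f_2,g_5), S(f_3,g_5), S(g_4,g_5), S(f_1,g_6), S(f_2,g_6), S(f_3,g_6), S(g_4,g_6), S(g_5,g_6)) all reduce to 0 modulo the current basis, so we have a Gröbner basis.
Inter-reduce: drop elements whose leading term is divisible by another's, tail-reduce, and make monic.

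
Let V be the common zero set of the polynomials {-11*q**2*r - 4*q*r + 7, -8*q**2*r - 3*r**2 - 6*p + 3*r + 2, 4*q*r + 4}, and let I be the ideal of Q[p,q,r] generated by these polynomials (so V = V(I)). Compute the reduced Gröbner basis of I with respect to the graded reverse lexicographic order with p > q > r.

f_1 = -11*q**2*r - 4*q*r + 7, LT = q**2*r.
f_2 = -8*q**2*r - 3*r**2 - 6*p + 3*r + 2, LT = q**2*r.
f_3 = 4*q*r + 4, LT = q*r.

S(f_1,f_2): lcm = q**2*r. S = 4/11*q*r - 3/8*r**2 - 3/4*p + 3/8*r - 17/44.
  reduce S modulo (f_1, f_2, f_3):
  remainder -3/8*r**2 - 3/4*p + 3/8*r - 3/4 ≠ 0; add g_4 = -3/8*r**2 - 3/4*p + 3/8*r - 3/4 to the basis.

S(f_1,f_3): lcm = q**2*r. S = 4/11*q*r - q - 7/11.
  reduce S modulo (f_1, f_2, f_3, g_4):
  remainder -q - 1 ≠ 0; add g_5 = -q - 1 to the basis.

S(f_1,g_4): lcm = q**2*r**2. S = -2*p*q**2 + q**2*r + 4/11*q*r**2 - 2*q**2 - 7/11*r.
  reduce S modulo (f_1, f_2, f_3, g_4, g_5):
  remainder -2*p - r - 1 ≠ 0; add g_6 = -2*p - r - 1 to the basis.

S(f_3,g_5): lcm = q*r. S = -r + 1.
  reduce S modulo (f_1, f_2, f_3, g_4, g_5, g_6):
  remainder -r + 1 ≠ 0; add g_7 = -r + 1 to the basis.

The other S-polynomials (S(f_2,f_3), S(f_2,g_4), S(f_3,g_4), S(f_1,g_5), S(f_2,g_5), S(g_4,g_5), S(f_1,g_6), S(f_2,g_6), S(f_3,g_6), S(g_4,g_6), S(g_5,g_6), S(f_1,g_7), S(f_2,g_7), S(f_3,g_7), S(g_4,g_7), S(g_5,g_7), S(g_6,g_7)) all reduce to 0 modulo the current basis, so we have a Gröbner basis.
Inter-reduce: drop elements whose leading term is divisible by another's, tail-reduce, and make monic.

G = {p + 1, q + 1, r - 1}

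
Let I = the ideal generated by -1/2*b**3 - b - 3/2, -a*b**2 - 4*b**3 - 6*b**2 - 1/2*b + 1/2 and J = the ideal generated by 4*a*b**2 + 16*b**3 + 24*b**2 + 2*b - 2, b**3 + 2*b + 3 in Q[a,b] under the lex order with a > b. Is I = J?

For a fixed monomial order, each ideal has a unique reduced Gröbner basis; comparing bases decides equality.
Buchberger on the first generating set:
f_1 = -1/2*b**3 - b - 3/2, LT = b**3.
f_2 = -a*b**2 - 4*b**3 - 6*b**2 - 1/2*b + 1/2, LT = a*b**2.

S(f_1,f_2): lcm = a*b**3. S = 2*a*b + 3*a - 4*b**4 - 6*b**3 - 1/2*b**2 + 1/2*b.
  reduce S modulo (f_1, f_2):
  remainder 2*a*b + 3*a + 15/2*b**2 + 49/2*b + 18 ≠ 0; add g_3 = 2*a*b + 3*a + 15/2*b**2 + 49/2*b + 18 to the basis.

S(f_2,g_3): lcm = a*b**2. S = -3/2*a*b + 1/4*b**3 - 25/4*b**2 - 17/2*b - 1/2.
  reduce S modulo (f_1, f_2, g_3):
  remainder 9/4*a - 5/8*b**2 + 75/8*b + 49/4 ≠ 0; add g_4 = 9/4*a - 5/8*b**2 + 75/8*b + 49/4 to the basis.

The other S-polynomials (S(f_1,g_3), S(f_1,g_4), S(f_2,g_4), S(g_3,g_4)) all reduce to 0 modulo the current basis, so we have a Gröbner basis.
Inter-reduce: drop elements whose leading term is divisible by another's, tail-reduce, and make monic.
Reduced Gröbner basis: {a - 5/18*b**2 + 25/6*b + 49/9, b**3 + 2*b + 3}.

Buchberger on the second generating set:
h_1 = 4*a*b**2 + 16*b**3 + 24*b**2 + 2*b - 2, LT = a*b**2.
h_2 = b**3 + 2*b + 3, LT = b**3.

S(h_1,h_2): lcm = a*b**3. S = -2*a*b - 3*a + 4*b**4 + 6*b**3 + 1/2*b**2 - 1/2*b.
  reduce S modulo (h_1, h_2):
  remainder -2*a*b - 3*a - 15/2*b**2 - 49/2*b - 18 ≠ 0; add k_3 = -2*a*b - 3*a - 15/2*b**2 - 49/2*b - 18 to the basis.

S(h_1,k_3): lcm = a*b**2. S = -3/2*a*b + 1/4*b**3 - 25/4*b**2 - 17/2*b - 1/2.
  reduce S modulo (h_1, h_2, k_3):
  remainder 9/4*a - 5/8*b**2 + 75/8*b + 49/4 ≠ 0; add k_4 = 9/4*a - 5/8*b**2 + 75/8*b + 49/4 to the basis.

The other S-polynomials (S(h_2,k_3), S(h_1,k_4), S(h_2,k_4), S(k_3,k_4)) all reduce to 0 modulo the current basis, so we have a Gröbner basis.
Inter-reduce: drop elements whose leading term is divisible by another's, tail-reduce, and make monic.
Reduced Gröbner basis: {a - 5/18*b**2 + 25/6*b + 49/9, b**3 + 2*b + 3}.

These coincide, so the ideals are equal.

Yes, the ideals are equal.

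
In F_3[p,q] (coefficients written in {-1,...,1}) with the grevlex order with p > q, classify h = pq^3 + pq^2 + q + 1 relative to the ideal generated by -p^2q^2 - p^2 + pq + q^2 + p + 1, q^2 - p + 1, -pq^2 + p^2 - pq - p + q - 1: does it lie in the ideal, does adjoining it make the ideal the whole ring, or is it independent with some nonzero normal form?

pq^3 + pq^2 + q + 1 lies in I (it reduces to 0).

First compute the reduced Gröbner basis of I by Buchberger's algorithm.
f_1 = -p^2q^2 - p^2 + pq + q^2 + p + 1, LT = p^2q^2.
f_2 = q^2 - p + 1, LT = q^2.
f_3 = -pq^2 + p^2 - pq - p + q - 1, LT = pq^2.

S(f_1,f_2): lcm = p^2q^2. S = p^3 - pq - q^2 - p - 1.
  leading term p^3: no divisor's leading term divides it; move p^3 to the remainder.
  leading term pq: no divisor's leading term divides it; move -pq to the remainder.
  leading term q^2: subtract (-1)·f_2 from -q^2 - p - 1 → p
  leading term p: no divisor's leading term divides it; move p to the remainder.
  remainder p^3 - pq + p ≠ 0; add k_4 = p^3 - pq + p to the basis.

S(f_1,f_3): lcm = p^2q^2. S = p^3 - p^2q - q^2 + p - 1.
  leading term p^3: subtract (1)·k_4 from p^3 - p^2q - q^2 + p - 1 → -p^2q + pq - q^2 - 1
  leading term p^2q: no divisor's leading term divides it; move -p^2q to the remainder.
  leading term pq: no divisor's leading term divides it; move pq to the remainder.
  leading term q^2: subtract (-1)·f_2 from -q^2 - 1 → -p
  leading term p: no divisor's leading term divides it; move -p to the remainder.
  remainder -p^2q + pq - p ≠ 0; add k_5 = -p^2q + pq - p to the basis.

S(f_2,f_3): lcm = pq^2. S = -pq + q - 1.
  leading term pq: no divisor's leading term divides it; move -pq to the remainder.
  leading term q: no divisor's leading term divides it; move q to the remainder.
  leading term 1: no divisor's leading term divides it; move -1 to the remainder.
  remainder -pq + q - 1 ≠ 0; add k_6 = -pq + q - 1 to the basis.

S(f_3,k_4): lcm = p^3q^2. S = -p^4 + p^3q + pq^3 + p^3 - p^2q - pq^2 + p^2.
  leading term p^4: subtract (-p)·k_4 from -p^4 + p^3q + pq^3 + p^3 - p^2q - pq^2 + p^2 → p^3q + pq^3 + p^3 + p^2q - pq^2 - p^2
  leading term p^3q: subtract (q)·k_4 from p^3q + pq^3 + p^3 + p^2q - pq^2 - p^2 → pq^3 + p^3 + p^2q - p^2 - pq
  leading term pq^3: subtract (pq)·f_2 from pq^3 + p^3 + p^2q - p^2 - pq → p^3 - p^2q - p^2 + pq
  leading term p^3: subtract (1)·k_4 from p^3 - p^2q - p^2 + pq → -p^2q - p^2 - pq - p
  leading term p^2q: subtract (1)·k_5 from -p^2q - p^2 - pq - p → -p^2 + pq
  leading term p^2: no divisor's leading term divides it; move -p^2 to the remainder.
  leading term pq: subtract (-1)·k_6 from pq → q - 1
  leading term q: no divisor's leading term divides it; move q to the remainder.
  leading term 1: no divisor's leading term divides it; move -1 to the remainder.
  remainder -p^2 + q - 1 ≠ 0; add k_7 = -p^2 + q - 1 to the basis.

S(f_2,k_6): lcm = pq^2. S = -p^2 + q^2 + p - q.
  leading term p^2: subtract (1)·k_7 from -p^2 + q^2 + p - q → q^2 + p + q + 1
  leading term q^2: subtract (1)·f_2 from q^2 + p + q + 1 → -p + q
  leading term p: no divisor's leading term divides it; move -p to the remainder.
  leading term q: no divisor's leading term divides it; move q to the remainder.
  remainder -p + q ≠ 0; add k_8 = -p + q to the basis.

The other S-polynomials (S(f_1,k_4), S(f_2,k_4), S(f_1,k_5), S(f_2,k_5), S(f_3,k_5), S(k_4,k_5), S(f_1,k_6), S(f_3,k_6), S(k_4,k_6), S(k_5,k_6), S(f_1,k_7), S(f_2,k_7), S(f_3,k_7), S(k_4,k_7), S(k_5,k_7), S(k_6,k_7), S(f_1,k_8), S(f_2,k_8), S(f_3,k_8), S(k_4,k_8), S(k_5,k_8), S(k_6,k_8), S(k_7,k_8)) all reduce to 0 modulo the current basis, so we have a Gröbner basis.
Inter-reduce: drop elements whose leading term is divisible by another's, tail-reduce, and make monic.
Reduced Gröbner basis: {q^2 - q + 1, p - q}.
Label its elements g_1 = q^2 - q + 1, g_2 = p - q.

Reduce h = pq^3 + pq^2 + q + 1 modulo G:
  leading term pq^3: subtract (pq)·g_1 from pq^3 + pq^2 + q + 1 → -pq^2 - pq + q + 1
  leading term pq^2: subtract (-p)·g_1 from -pq^2 - pq + q + 1 → pq + p + q + 1
  leading term pq: subtract (q)·g_2 from pq + p + q + 1 → q^2 + p + q + 1
  leading term q^2: subtract (1)·g_1 from q^2 + p + q + 1 → p - q
  leading term p: subtract (1)·g_2 from p - q → 0
  normal form = 0.
Since the normal form is 0, h ∈ I.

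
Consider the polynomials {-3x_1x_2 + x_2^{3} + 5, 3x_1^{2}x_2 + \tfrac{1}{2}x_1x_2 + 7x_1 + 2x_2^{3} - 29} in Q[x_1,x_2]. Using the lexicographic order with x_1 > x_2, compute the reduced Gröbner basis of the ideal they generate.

The reduced Gröbner basis is the canonical form of the ideal for this ordering.

f_1 = -3x_1x_2 + x_2^{3} + 5, LT = x_1x_2.
f_2 = 3x_1^{2}x_2 + \tfrac{1}{2}x_1x_2 + 7x_1 + 2x_2^{3} - 29, LT = x_1^{2}x_2.

S(f_1,f_2): lcm = x_1^{2}x_2. S = -\tfrac{1}{3}x_1x_2^{3} - \tfrac{1}{6}x_1x_2 - 4x_1 - \tfrac{2}{3}x_2^{3} + \tfrac{29}{3}.
  leading term x_1x_2^{3}: subtract (\tfrac{1}{9}x_2^{2})·f_1 from -\tfrac{1}{3}x_1x_2^{3} - \tfrac{1}{6}x_1x_2 - 4x_1 - \tfrac{2}{3}x_2^{3} + \tfrac{29}{3} → -\tfrac{1}{6}x_1x_2 - 4x_1 - \tfrac{1}{9}x_2^{5} - \tfrac{2}{3}x_2^{3} - \tfrac{5}{9}x_2^{2} + \tfrac{29}{3}
  leading term x_1x_2: subtract (\tfrac{1}{18})·f_1 from -\tfrac{1}{6}x_1x_2 - 4x_1 - \tfrac{1}{9}x_2^{5} - \tfrac{2}{3}x_2^{3} - \tfrac{5}{9}x_2^{2} + \tfrac{29}{3} → -4x_1 - \tfrac{1}{9}x_2^{5} - \tfrac{13}{18}x_2^{3} - \tfrac{5}{9}x_2^{2} + \tfrac{169}{18}
  leading term x_1: no divisor's leading term divides it; move -4x_1 to the remainder.
  leading term x_2^{5}: no divisor's leading term divides it; move -\tfrac{1}{9}x_2^{5} to the remainder.
  leading term x_2^{3}: no divisor's leading term divides it; move -\tfrac{13}{18}x_2^{3} to the remainder.
  leading term x_2^{2}: no divisor's leading term divides it; move -\tfrac{5}{9}x_2^{2} to the remainder.
  leading term 1: no divisor's leading term divides it; move \tfrac{169}{18} to the remainder.
  remainder -4x_1 - \tfrac{1}{9}x_2^{5} - \tfrac{13}{18}x_2^{3} - \tfrac{5}{9}x_2^{2} + \tfrac{169}{18} ≠ 0; add g_3 = -4x_1 - \tfrac{1}{9}x_2^{5} - \tfrac{13}{18}x_2^{3} - \tfrac{5}{9}x_2^{2} + \tfrac{169}{18} to the basis.

S(f_1,g_3): lcm = x_1x_2. S = -\tfrac{1}{36}x_2^{6} - \tfrac{13}{72}x_2^{4} - \tfrac{17}{36}x_2^{3} + \tfrac{169}{72}x_2 - \tfrac{5}{3}.
  leading term x_2^{6}: no divisor's leading term divides it; move -\tfrac{1}{36}x_2^{6} to the remainder.
  leading term x_2^{4}: no divisor's leading term divides it; move -\tfrac{13}{72}x_2^{4} to the remainder.
  leading term x_2^{3}: no divisor's leading term divides it; move -\tfrac{17}{36}x_2^{3} to the remainder.
  leading term x_2: no divisor's leading term divides it; move \tfrac{169}{72}x_2 to the remainder.
  leading term 1: no divisor's leading term divides it; move -\tfrac{5}{3} to the remainder.
  remainder -\tfrac{1}{36}x_2^{6} - \tfrac{13}{72}x_2^{4} - \tfrac{17}{36}x_2^{3} + \tfrac{169}{72}x_2 - \tfrac{5}{3} ≠ 0; add g_4 = -\tfrac{1}{36}x_2^{6} - \tfrac{13}{72}x_2^{4} - \tfrac{17}{36}x_2^{3} + \tfrac{169}{72}x_2 - \tfrac{5}{3} to the basis.

The other S-polynomials (S(f_2,g_3), S(f_1,g_4), S(f_2,g_4), S(g_3,g_4)) all reduce to 0 modulo the current basis, so we have a Gröbner basis.
Inter-reduce: drop elements whose leading term is divisible by another's, tail-reduce, and make monic.

G = {x_1 + \tfrac{1}{36}x_2^{5} + \tfrac{13}{72}x_2^{3} + \tfrac{5}{36}x_2^{2} - \tfrac{169}{72}, x_2^{6} + \tfrac{13}{2}x_2^{4} + 17x_2^{3} - \tfrac{169}{2}x_2 + 60}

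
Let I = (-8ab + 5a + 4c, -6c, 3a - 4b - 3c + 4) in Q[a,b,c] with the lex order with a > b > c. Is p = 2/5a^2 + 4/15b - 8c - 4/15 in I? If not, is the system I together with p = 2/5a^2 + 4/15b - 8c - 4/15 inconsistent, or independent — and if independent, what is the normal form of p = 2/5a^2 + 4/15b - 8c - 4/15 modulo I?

2/5a^2 + 4/15b - 8c - 4/15 lies in I (it reduces to 0).

First compute the reduced Gröbner basis of I by Buchberger's algorithm.
f_1 = -8ab + 5a + 4c, LT = ab.
f_2 = -6c, LT = c.
f_3 = 3a - 4b - 3c + 4, LT = a.

S(f_1,f_2): leading monomials are coprime, so the S-polynomial reduces to 0 (Buchberger's first criterion).
S(f_1,f_3): lcm = ab. S = -5/8a + 4/3b^2 + bc - 4/3b - 1/2c.
  leading term a: subtract (-5/24)·f_3 from -5/8a + 4/3b^2 + bc - 4/3b - 1/2c → 4/3b^2 + bc - 13/6b - 9/8c + 5/6
  leading term b^2: no divisor's leading term divides it; move 4/3b^2 to the remainder.
  leading term bc: subtract (-1/6b)·f_2 from bc - 13/6b - 9/8c + 5/6 → -13/6b - 9/8c + 5/6
  leading term b: no divisor's leading term divides it; move -13/6b to the remainder.
  leading term c: subtract (3/16)·f_2 from -9/8c + 5/6 → 5/6
  leading term 1: no divisor's leading term divides it; move 5/6 to the remainder.
  remainder 4/3b^2 - 13/6b + 5/6 ≠ 0; add h_4 = 4/3b^2 - 13/6b + 5/6 to the basis.

S(f_2,f_3): leading monomials are coprime, so the S-polynomial reduces to 0 (Buchberger's first criterion).
S(f_1,h_4): lcm = ab^2. S = ab - 5/8a - 1/2bc.
  leading term ab: subtract (-1/8)·f_1 from ab - 5/8a - 1/2bc → -1/2bc + 1/2c
  leading term bc: subtract (1/12b)·f_2 from -1/2bc + 1/2c → 1/2c
  leading term c: subtract (-1/12)·f_2 from 1/2c → 0
  remainder 0.

S(f_2,h_4): leading monomials are coprime, so the S-polynomial reduces to 0 (Buchberger's first criterion).
S(f_3,h_4): leading monomials are coprime, so the S-polynomial reduces to 0 (Buchberger's first criterion).
Every S-polynomial of the final basis reduces to 0, so we have a Gröbner basis.
Inter-reduce: drop elements whose leading term is divisible by another's, tail-reduce, and make monic.
Reduced Gröbner basis: {a - 4/3b + 4/3, b^2 - 13/8b + 5/8, c}.
Label its elements g_1 = a - 4/3b + 4/3, g_2 = b^2 - 13/8b + 5/8, g_3 = c.

Reduce p = 2/5a^2 + 4/15b - 8c - 4/15 modulo G:
  leading term a^2: subtract (2/5a)·g_1 from 2/5a^2 + 4/15b - 8c - 4/15 → 8/15ab - 8/15a + 4/15b - 8c - 4/15
  leading term ab: subtract (8/15b)·g_1 from 8/15ab - 8/15a + 4/15b - 8c - 4/15 → -8/15a + 32/45b^2 - 4/9b - 8c - 4/15
  leading term a: subtract (-8/15)·g_1 from -8/15a + 32/45b^2 - 4/9b - 8c - 4/15 → 32/45b^2 - 52/45b - 8c + 4/9
  leading term b^2: subtract (32/45)·g_2 from 32/45b^2 - 52/45b - 8c + 4/9 → -8c
  leading term c: subtract (-8)·g_3 from -8c → 0
  normal form = 0.
Since the normal form is 0, p ∈ I.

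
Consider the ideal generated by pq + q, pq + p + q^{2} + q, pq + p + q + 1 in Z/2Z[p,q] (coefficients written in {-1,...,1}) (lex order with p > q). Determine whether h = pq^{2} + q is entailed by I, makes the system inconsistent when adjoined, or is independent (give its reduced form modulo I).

pq^{2} + q is independent of I; its normal form modulo I is q + 1.

First compute the reduced Gröbner basis of I by Buchberger's algorithm.
f_1 = pq + q, LT = pq.
f_2 = pq + p + q^{2} + q, LT = pq.
f_3 = pq + p + q + 1, LT = pq.

S(f_1,f_2): lcm = pq. S = p + q^{2}.
  reduce S modulo (f_1, f_2, f_3):
  remainder p + q^{2} ≠ 0; add k_4 = p + q^{2} to the basis.

S(f_1,f_3): lcm = pq. S = p + 1.
  reduce S modulo (f_1, f_2, f_3, k_4):
  remainder q^{2} + 1 ≠ 0; add k_5 = q^{2} + 1 to the basis.

The other S-polynomials (S(f_2,f_3), S(f_1,k_4), S(f_2,k_4), S(f_3,k_4), S(f_1,k_5), S(f_2,k_5), S(f_3,k_5), S(k_4,k_5)) all reduce to 0 modulo the current basis, so we have a Gröbner basis.
Inter-reduce: drop elements whose leading term is divisible by another's, tail-reduce, and make monic.
Reduced Gröbner basis: {p + 1, q^{2} + 1}.
Label its elements g_1 = p + 1, g_2 = q^{2} + 1.

Reduce h = pq^{2} + q modulo G:
  leading term pq^{2}: subtract (q^{2})·g_1 from pq^{2} + q → q^{2} + q
  leading term q^{2}: subtract (1)·g_2 from q^{2} + q → q + 1
  leading term q: no divisor's leading term divides it; move q to the remainder.
  leading term 1: no divisor's leading term divides it; move 1 to the remainder.
  normal form = q + 1.
The normal form is nonzero, so h ∉ I. Since h minus its normal form lies in I, I + (h) = I + (r) where r = q + 1; decide whether this ideal is the whole ring.
Run Buchberger on G together with r (pairs among the g_i already reduce to 0 since G is a Gröbner basis):
g_1 = p + 1, LT = p.
g_2 = q^{2} + 1, LT = q^{2}.
r = q + 1, LT = q.

The S-polynomials (S(g_1,g_2), S(g_1,r), S(g_2,r)) all reduce to 0 modulo the current basis, so we have a Gröbner basis.
Inter-reduce: drop elements whose leading term is divisible by another's, tail-reduce, and make monic.
Reduced Gröbner basis: {p + 1, q + 1}.
The reduced Gröbner basis of I + (h) is {p + 1, q + 1} ≠ {1}, a proper ideal, so the enlarged system stays consistent: h is independent of I, with normal form q + 1.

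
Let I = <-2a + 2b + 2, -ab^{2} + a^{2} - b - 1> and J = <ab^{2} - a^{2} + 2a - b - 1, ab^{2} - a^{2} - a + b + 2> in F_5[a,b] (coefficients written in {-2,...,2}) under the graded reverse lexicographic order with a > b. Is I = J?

No, the ideals differ.

Two ideals are equal iff their reduced Gröbner bases coincide (the reduced basis is unique for a fixed ordering).
Buchberger on the first generating set:
f_1 = -2a + 2b + 2, LT = a.
f_2 = -ab^{2} + a^{2} - b - 1, LT = ab^{2}.

S(f_1,f_2): lcm = ab^{2}. S = -b^{3} + a^{2} - b^{2} - b - 1.
  reduce S modulo (f_1, f_2):
  remainder -b^{3} + b ≠ 0; add g_3 = -b^{3} + b to the basis.

The other S-polynomials (S(f_1,g_3), S(f_2,g_3)) all reduce to 0 modulo the current basis, so we have a Gröbner basis.
Inter-reduce: drop elements whose leading term is divisible by another's, tail-reduce, and make monic.
Reduced Gröbner basis: {b^{3} - b, a - b - 1}.

Buchberger on the second generating set:
h_1 = ab^{2} - a^{2} + 2a - b - 1, LT = ab^{2}.
h_2 = ab^{2} - a^{2} - a + b + 2, LT = ab^{2}.

S(h_1,h_2): lcm = ab^{2}. S = -2a - 2b + 2.
  reduce S modulo (h_1, h_2):
  remainder -2a - 2b + 2 ≠ 0; add k_3 = -2a - 2b + 2 to the basis.

S(h_1,k_3): lcm = ab^{2}. S = -b^{3} - a^{2} + b^{2} + 2a - b - 1.
  reduce S modulo (h_1, h_2, k_3):
  remainder -b^{3} - b ≠ 0; add k_4 = -b^{3} - b to the basis.

The other S-polynomials (S(h_2,k_3), S(h_1,k_4), S(h_2,k_4), S(k_3,k_4)) all reduce to 0 modulo the current basis, so we have a Gröbner basis.
Inter-reduce: drop elements whose leading term is divisible by another's, tail-reduce, and make monic.
Reduced Gröbner basis: {b^{3} + b, a + b - 1}.

These differ, so the ideals are not equal.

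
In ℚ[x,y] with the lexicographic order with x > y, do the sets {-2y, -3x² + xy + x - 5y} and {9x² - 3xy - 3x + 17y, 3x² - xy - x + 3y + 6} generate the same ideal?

No, the ideals differ.

Equality of ideals is decidable: compute both reduced Gröbner bases (unique for the ordering) and check whether they agree.
Buchberger on the first generating set:
f_1 = -2y, LT = y.
f_2 = -3x² + xy + x - 5y, LT = x².

S(f_1,f_2): leading monomials are coprime, so the S-polynomial reduces to 0 (Buchberger's first criterion).
Every S-polynomial of the final basis reduces to 0, so we have a Gröbner basis.
Inter-reduce: drop elements whose leading term is divisible by another's, tail-reduce, and make monic.
Reduced Gröbner basis: {x² - ⅓x, y}.

Buchberger on the second generating set:
h_1 = 9x² - 3xy - 3x + 17y, LT = x².
h_2 = 3x² - xy - x + 3y + 6, LT = x².

S(h_1,h_2): lcm = x². S = 8/9y - 2.
  leading term y: no divisor's leading term divides it; move 8/9y to the remainder.
  leading term 1: no divisor's leading term divides it; move -2 to the remainder.
  remainder 8/9y - 2 ≠ 0; add k_3 = 8/9y - 2 to the basis.

S(h_1,k_3): leading monomials are coprime, so the S-polynomial reduces to 0 (Buchberger's first criterion).
S(h_2,k_3): leading monomials are coprime, so the S-polynomial reduces to 0 (Buchberger's first criterion).
Every S-polynomial of the final basis reduces to 0, so we have a Gröbner basis.
Inter-reduce: drop elements whose leading term is divisible by another's, tail-reduce, and make monic.
Reduced Gröbner basis: {x² - 13/12x + 17/4, y - 9/4}.

These differ, so the ideals are not equal.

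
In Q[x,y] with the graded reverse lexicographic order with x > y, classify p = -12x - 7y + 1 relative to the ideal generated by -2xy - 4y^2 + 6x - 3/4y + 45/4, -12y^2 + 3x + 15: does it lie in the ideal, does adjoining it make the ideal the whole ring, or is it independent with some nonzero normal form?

First compute the reduced Gröbner basis of I by Buchberger's algorithm.
f_1 = -2xy - 4y^2 + 6x - 3/4y + 45/4, LT = xy.
f_2 = -12y^2 + 3x + 15, LT = y^2.

S(f_1,f_2): lcm = xy^2. S = 2y^3 + 1/4x^2 - 3xy + 3/8y^2 + 5/4x - 45/8y.
  leading term y^3: subtract (-1/6y)·f_2 from 2y^3 + 1/4x^2 - 3xy + 3/8y^2 + 5/4x - 45/8y → 1/4x^2 - 5/2xy + 3/8y^2 + 5/4x - 25/8y
  leading term x^2: no divisor's leading term divides it; move 1/4x^2 to the remainder.
  leading term xy: subtract (5/4)·f_1 from -5/2xy + 3/8y^2 + 5/4x - 25/8y → 43/8y^2 - 25/4x - 35/16y - 225/16
  leading term y^2: subtract (-43/96)·f_2 from 43/8y^2 - 25/4x - 35/16y - 225/16 → -157/32x - 35/16y - 235/32
  leading term x: no divisor's leading term divides it; move -157/32x to the remainder.
  leading term y: no divisor's leading term divides it; move -35/16y to the remainder.
  leading term 1: no divisor's leading term divides it; move -235/32 to the remainder.
  remainder 1/4x^2 - 157/32x - 35/16y - 235/32 ≠ 0; add h_3 = 1/4x^2 - 157/32x - 35/16y - 235/32 to the basis.

The other S-polynomials (S(f_1,h_3), S(f_2,h_3)) all reduce to 0 modulo the current basis, so we have a Gröbner basis.
Inter-reduce: drop elements whose leading term is divisible by another's, tail-reduce, and make monic.
Reduced Gröbner basis: {x^2 - 157/8x - 35/4y - 235/8, xy - 5/2x + 3/8y - 25/8, y^2 - 1/4x - 5/4}.
Label its elements g_1 = x^2 - 157/8x - 35/4y - 235/8, g_2 = xy - 5/2x + 3/8y - 25/8, g_3 = y^2 - 1/4x - 5/4.

Reduce p = -12x - 7y + 1 modulo G:
  leading term x: no divisor's leading term divides it; move -12x to the remainder.
  leading term y: no divisor's leading term divides it; move -7y to the remainder.
  leading term 1: no divisor's leading term divides it; move 1 to the remainder.
  normal form = -12x - 7y + 1.
The normal form is nonzero, so p ∉ I. Since p minus its normal form lies in I, I + (p) = I + (r) where r = -12x - 7y + 1; decide whether this ideal is the whole ring.
Run Buchberger on G together with r (pairs among the g_i already reduce to 0 since G is a Gröbner basis):
g_1 = x^2 - 157/8x - 35/4y - 235/8, LT = x^2.
g_2 = xy - 5/2x + 3/8y - 25/8, LT = xy.
g_3 = y^2 - 1/4x - 5/4, LT = y^2.
r = -12x - 7y + 1, LT = x.

S(g_1,r): lcm = x^2. S = -7/12xy - 469/24x - 35/4y - 235/8.
  leading term xy: subtract (-7/12)·g_2 from -7/12xy - 469/24x - 35/4y - 235/8 → -21x - 273/32y - 2995/96
  leading term x: subtract (7/4)·r from -21x - 273/32y - 2995/96 → 119/32y - 3163/96
  leading term y: no divisor's leading term divides it; move 119/32y to the remainder.
  leading term 1: no divisor's leading term divides it; move -3163/96 to the remainder.
  remainder 119/32y - 3163/96 ≠ 0; add m_5 = 119/32y - 3163/96 to the basis.

S(g_2,r): lcm = xy. S = -7/12y^2 - 5/2x + 11/24y - 25/8.
  leading term y^2: subtract (-7/12)·g_3 from -7/12y^2 - 5/2x + 11/24y - 25/8 → -127/48x + 11/24y - 185/48
  leading term x: subtract (127/576)·r from -127/48x + 11/24y - 185/48 → 1153/576y - 2347/576
  leading term y: subtract (1153/2142)·m_5 from 1153/576y - 2347/576 → 702265/51408
  leading term 1: no divisor's leading term divides it; move 702265/51408 to the remainder.
  remainder 702265/51408 ≠ 0; add m_6 = 702265/51408 to the basis.

The other S-polynomials (S(g_1,g_2), S(g_1,g_3), S(g_2,g_3), S(g_3,r), S(g_1,m_5), S(g_2,m_5), S(g_3,m_5), S(r,m_5), S(g_1,m_6), S(g_2,m_6), S(g_3,m_6), S(r,m_6), S(m_5,m_6)) all reduce to 0 modulo the current basis, so we have a Gröbner basis.
Inter-reduce: drop elements whose leading term is divisible by another's, tail-reduce, and make monic.
Reduced Gröbner basis: {1}.
The reduced Gröbner basis of I + (p) is {1}: the ideal is the whole ring, so the enlarged system has no common solution — adjoining p is inconsistent.

The remainder on division by a Gröbner basis is unique — it is the normal form.

Adjoining -12x - 7y + 1 makes the ideal the whole ring: the system is inconsistent.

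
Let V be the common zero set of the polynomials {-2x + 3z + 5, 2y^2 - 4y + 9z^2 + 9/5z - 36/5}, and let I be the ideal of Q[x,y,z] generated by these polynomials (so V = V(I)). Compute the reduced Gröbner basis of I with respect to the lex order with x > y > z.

G = {x - 3/2z - 5/2, y^2 - 2y + 9/2z^2 + 9/10z - 18/5}

The reduced Gröbner basis is the canonical form of the ideal for this ordering.

f_1 = -2x + 3z + 5, LT = x.
f_2 = 2y^2 - 4y + 9z^2 + 9/5z - 36/5, LT = y^2.

S(f_1,f_2): leading monomials are coprime, so the S-polynomial reduces to 0 (Buchberger's first criterion).
Every S-polynomial of the final basis reduces to 0, so we have a Gröbner basis.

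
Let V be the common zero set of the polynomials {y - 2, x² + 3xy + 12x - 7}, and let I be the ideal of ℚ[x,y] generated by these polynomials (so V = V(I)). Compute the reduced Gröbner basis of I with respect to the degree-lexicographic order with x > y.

G = {x² + 18x - 7, y - 2}

f_1 = y - 2, LT = y.
f_2 = x² + 3xy + 12x - 7, LT = x².

The S-polynomials (S(f_1,f_2)) all reduce to 0 modulo the current basis, so we have a Gröbner basis.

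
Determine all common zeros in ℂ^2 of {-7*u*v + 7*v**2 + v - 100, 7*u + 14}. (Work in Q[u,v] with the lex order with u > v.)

Compute a lex Gröbner basis by Buchberger's algorithm.
f_1 = -7*u*v + 7*v**2 + v - 100, LT = u*v.
f_2 = 7*u + 14, LT = u.

S(f_1,f_2): lcm = u*v. S = -v**2 - 15/7*v + 100/7.
  leading term v**2: no divisor's leading term divides it; move -v**2 to the remainder.
  leading term v: no divisor's leading term divides it; move -15/7*v to the remainder.
  leading term 1: no divisor's leading term divides it; move 100/7 to the remainder.
  remainder -v**2 - 15/7*v + 100/7 ≠ 0; add h_3 = -v**2 - 15/7*v + 100/7 to the basis.

The other S-polynomials (S(f_1,h_3), S(f_2,h_3)) all reduce to 0 modulo the current basis, so we have a Gröbner basis.
Inter-reduce: drop elements whose leading term is divisible by another's, tail-reduce, and make monic.
Reduced Gröbner basis: {u + 2, v**2 + 15/7*v - 100/7}.

The lex basis is triangular: the last element involves only v. Solving v**2 + 15/7*v - 100/7 = 0 gives v ∈ {-5, 20/7}; substituting each value into the earlier elements determines the remaining variables.
  v = -5: the earlier basis element becomes u + 2 = 0, giving u = -2 — point (-2, -5).
  v = 20/7: the earlier basis element becomes u + 2 = 0, giving u = -2 — point (-2, 20/7).
Check: every point annihilates each of the original generators.

{(-2, -5), (-2, 20/7)}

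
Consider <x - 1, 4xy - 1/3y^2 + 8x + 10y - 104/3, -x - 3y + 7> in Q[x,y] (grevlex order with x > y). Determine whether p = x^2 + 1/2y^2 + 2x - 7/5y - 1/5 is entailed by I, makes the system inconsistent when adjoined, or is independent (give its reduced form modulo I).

First compute the reduced Gröbner basis of I by Buchberger's algorithm.
f_1 = x - 1, LT = x.
f_2 = 4xy - 1/3y^2 + 8x + 10y - 104/3, LT = xy.
f_3 = -x - 3y + 7, LT = x.

S(f_1,f_2): lcm = xy. S = 1/12y^2 - 2x - 7/2y + 26/3.
  reduce S modulo (f_1, f_2, f_3):
  remainder 1/12y^2 - 7/2y + 20/3 ≠ 0; add h_4 = 1/12y^2 - 7/2y + 20/3 to the basis.

S(f_1,f_3): lcm = x. S = -3y + 6.
  reduce S modulo (f_1, f_2, f_3, h_4):
  remainder -3y + 6 ≠ 0; add h_5 = -3y + 6 to the basis.

The other S-polynomials (S(f_2,f_3), S(f_1,h_4), S(f_2,h_4), S(f_3,h_4), S(f_1,h_5), S(f_2,h_5), S(f_3,h_5), S(h_4,h_5)) all reduce to 0 modulo the current basis, so we have a Gröbner basis.
Inter-reduce: drop elements whose leading term is divisible by another's, tail-reduce, and make monic.
Reduced Gröbner basis: {x - 1, y - 2}.
Label its elements g_1 = x - 1, g_2 = y - 2.

Reduce p = x^2 + 1/2y^2 + 2x - 7/5y - 1/5 modulo G:
  leading term x^2: subtract (x)·g_1 from x^2 + 1/2y^2 + 2x - 7/5y - 1/5 → 1/2y^2 + 3x - 7/5y - 1/5
  leading term y^2: subtract (1/2y)·g_2 from 1/2y^2 + 3x - 7/5y - 1/5 → 3x - 2/5y - 1/5
  leading term x: subtract (3)·g_1 from 3x - 2/5y - 1/5 → -2/5y + 14/5
  leading term y: subtract (-2/5)·g_2 from -2/5y + 14/5 → 2
  leading term 1: no divisor's leading term divides it; move 2 to the remainder.
  normal form = 2.
The normal form is nonzero, so p ∉ I. Since p minus its normal form lies in I, I + (p) = I + (r) where r = 2; decide whether this ideal is the whole ring.
Here r = 2 is a nonzero constant, hence a unit: 1 ∈ I + (p), the Gröbner basis of I + (p) is {1}, and the enlarged system has no common solution — adjoining p is inconsistent.

The remainder on division by a Gröbner basis is unique — it is the normal form.

Adjoining x^2 + 1/2y^2 + 2x - 7/5y - 1/5 makes the ideal the whole ring: the system is inconsistent.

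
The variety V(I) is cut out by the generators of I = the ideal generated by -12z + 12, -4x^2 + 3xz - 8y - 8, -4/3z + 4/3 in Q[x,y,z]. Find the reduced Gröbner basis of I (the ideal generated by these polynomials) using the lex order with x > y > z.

f_1 = -12z + 12, LT = z.
f_2 = -4x^2 + 3xz - 8y - 8, LT = x^2.
f_3 = -4/3z + 4/3, LT = z.

S(f_1,f_2): leading monomials are coprime, so the S-polynomial reduces to 0 (Buchberger's first criterion).
S(f_1,f_3): lcm = z. S = 0.
  remainder 0.

S(f_2,f_3): leading monomials are coprime, so the S-polynomial reduces to 0 (Buchberger's first criterion).
Every S-polynomial of the final basis reduces to 0, so we have a Gröbner basis.
Inter-reduce: drop elements whose leading term is divisible by another's, tail-reduce, and make monic.

G = {x^2 - 3/4x + 2y + 2, z - 1}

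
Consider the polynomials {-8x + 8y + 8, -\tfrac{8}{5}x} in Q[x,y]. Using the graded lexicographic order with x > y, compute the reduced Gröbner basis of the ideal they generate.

G = {x, y + 1}

f_1 = -8x + 8y + 8, LT = x.
f_2 = -\tfrac{8}{5}x, LT = x.

S(f_1,f_2): lcm = x. S = -y - 1.
  reduce S modulo (f_1, f_2):
  remainder -y - 1 ≠ 0; add g_3 = -y - 1 to the basis.

The other S-polynomials (S(f_1,g_3), S(f_2,g_3)) all reduce to 0 modulo the current basis, so we have a Gröbner basis.
Inter-reduce: drop elements whose leading term is divisible by another's, tail-reduce, and make monic.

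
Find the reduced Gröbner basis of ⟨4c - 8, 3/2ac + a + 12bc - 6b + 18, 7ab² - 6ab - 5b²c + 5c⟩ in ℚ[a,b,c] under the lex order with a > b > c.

G = {a + 9/2b + 9/2, b³ + 29/63b² - 6/7b - 20/63, c - 2}

f_1 = 4c - 8, LT = c.
f_2 = 3/2ac + a + 12bc - 6b + 18, LT = ac.
f_3 = 7ab² - 6ab - 5b²c + 5c, LT = ab².

S(f_1,f_2): lcm = ac. S = -8/3a - 8bc + 4b - 12.
  leading term a: no divisor's leading term divides it; move -8/3a to the remainder.
  leading term bc: subtract (-2b)·f_1 from -8bc + 4b - 12 → -12b - 12
  leading term b: no divisor's leading term divides it; move -12b to the remainder.
  leading term 1: no divisor's leading term divides it; move -12 to the remainder.
  remainder -8/3a - 12b - 12 ≠ 0; add g_4 = -8/3a - 12b - 12 to the basis.

S(f_2,f_3): lcm = ab²c. S = ⅔ab² + 6/7abc + 8b³c - 4b³ + 5/7b²c² + 12b² - 5/7c².
  leading term ab²: subtract (2/21)·f_3 from ⅔ab² + 6/7abc + 8b³c - 4b³ + 5/7b²c² + 12b² - 5/7c² → 6/7abc + 4/7ab + 8b³c - 4b³ + 5/7b²c² + 10/21b²c + 12b² - 5/7c² - 10/21c
  leading term abc: subtract (3/14ab)·f_1 from 6/7abc + 4/7ab + 8b³c - 4b³ + 5/7b²c² + 10/21b²c + 12b² - 5/7c² - 10/21c → 16/7ab + 8b³c - 4b³ + 5/7b²c² + 10/21b²c + 12b² - 5/7c² - 10/21c
  leading term ab: subtract (-6/7b)·g_4 from 16/7ab + 8b³c - 4b³ + 5/7b²c² + 10/21b²c + 12b² - 5/7c² - 10/21c → 8b³c - 4b³ + 5/7b²c² + 10/21b²c + 12/7b² - 72/7b - 5/7c² - 10/21c
  leading term b³c: subtract (2b³)·f_1 from 8b³c - 4b³ + 5/7b²c² + 10/21b²c + 12/7b² - 72/7b - 5/7c² - 10/21c → 12b³ + 5/7b²c² + 10/21b²c + 12/7b² - 72/7b - 5/7c² - 10/21c
  leading term b³: no divisor's leading term divides it; move 12b³ to the remainder.
  leading term b²c²: subtract (5/28b²c)·f_1 from 5/7b²c² + 10/21b²c + 12/7b² - 72/7b - 5/7c² - 10/21c → 40/21b²c + 12/7b² - 72/7b - 5/7c² - 10/21c
  leading term b²c: subtract (10/21b²)·f_1 from 40/21b²c + 12/7b² - 72/7b - 5/7c² - 10/21c → 116/21b² - 72/7b - 5/7c² - 10/21c
  leading term b²: no divisor's leading term divides it; move 116/21b² to the remainder.
  leading term b: no divisor's leading term divides it; move -72/7b to the remainder.
  leading term c²: subtract (-5/28c)·f_1 from -5/7c² - 10/21c → -40/21c
  leading term c: subtract (-10/21)·f_1 from -40/21c → -80/21
  leading term 1: no divisor's leading term divides it; move -80/21 to the remainder.
  remainder 12b³ + 116/21b² - 72/7b - 80/21 ≠ 0; add g_5 = 12b³ + 116/21b² - 72/7b - 80/21 to the basis.

The other S-polynomials (S(f_1,f_3), S(f_1,g_4), S(f_2,g_4), S(f_3,g_4), S(f_1,g_5), S(f_2,g_5), S(f_3,g_5), S(g_4,g_5)) all reduce to 0 modulo the current basis, so we have a Gröbner basis.
Inter-reduce: drop elements whose leading term is divisible by another's, tail-reduce, and make monic.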